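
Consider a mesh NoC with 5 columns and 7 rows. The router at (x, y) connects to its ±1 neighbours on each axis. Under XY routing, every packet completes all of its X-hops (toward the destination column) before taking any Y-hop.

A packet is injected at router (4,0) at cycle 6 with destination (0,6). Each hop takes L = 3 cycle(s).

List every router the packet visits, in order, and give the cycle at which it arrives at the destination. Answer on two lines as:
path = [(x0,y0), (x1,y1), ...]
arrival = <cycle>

path = [(4,0), (3,0), (2,0), (1,0), (0,0), (0,1), (0,2), (0,3), (0,4), (0,5), (0,6)]
arrival = 36

t=6: at (4,0)
t=9: at (3,0) after W
t=12: at (2,0) after W
t=15: at (1,0) after W
t=18: at (0,0) after W
t=21: at (0,1) after N
t=24: at (0,2) after N
t=27: at (0,3) after N
t=30: at (0,4) after N
t=33: at (0,5) after N
t=36: at (0,6) after N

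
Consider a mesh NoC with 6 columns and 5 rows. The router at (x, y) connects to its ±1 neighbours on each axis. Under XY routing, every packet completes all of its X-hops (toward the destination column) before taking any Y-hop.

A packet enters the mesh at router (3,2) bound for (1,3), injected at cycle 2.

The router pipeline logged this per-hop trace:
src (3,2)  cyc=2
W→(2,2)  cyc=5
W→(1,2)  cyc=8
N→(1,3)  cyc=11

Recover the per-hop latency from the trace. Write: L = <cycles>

Δcyc across hop 0→1: 5 − 2 = 3.
Per-hop latency L = Δcyc = 3.

L = 3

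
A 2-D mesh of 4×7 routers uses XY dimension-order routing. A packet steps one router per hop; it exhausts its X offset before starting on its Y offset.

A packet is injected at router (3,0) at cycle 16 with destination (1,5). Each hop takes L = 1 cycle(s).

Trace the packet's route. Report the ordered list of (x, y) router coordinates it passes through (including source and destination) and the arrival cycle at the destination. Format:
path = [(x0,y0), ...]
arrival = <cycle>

path = [(3,0), (2,0), (1,0), (1,1), (1,2), (1,3), (1,4), (1,5)]
arrival = 23

#0 — 3,0 | c16
#1 — 2,0 | c17 | W
#2 — 1,0 | c18 | W
#3 — 1,1 | c19 | N
#4 — 1,2 | c20 | N
#5 — 1,3 | c21 | N
#6 — 1,4 | c22 | N
#7 — 1,5 | c23 | N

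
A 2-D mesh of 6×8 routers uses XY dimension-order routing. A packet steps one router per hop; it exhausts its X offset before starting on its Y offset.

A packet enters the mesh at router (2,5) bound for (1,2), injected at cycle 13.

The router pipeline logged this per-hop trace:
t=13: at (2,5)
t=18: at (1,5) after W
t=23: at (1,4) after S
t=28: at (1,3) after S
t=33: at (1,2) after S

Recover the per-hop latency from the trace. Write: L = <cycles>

Between hops 0 and 1 the cycle counter advances 18 − 13 = 5.
That increment is L by definition: L = 5.

L = 5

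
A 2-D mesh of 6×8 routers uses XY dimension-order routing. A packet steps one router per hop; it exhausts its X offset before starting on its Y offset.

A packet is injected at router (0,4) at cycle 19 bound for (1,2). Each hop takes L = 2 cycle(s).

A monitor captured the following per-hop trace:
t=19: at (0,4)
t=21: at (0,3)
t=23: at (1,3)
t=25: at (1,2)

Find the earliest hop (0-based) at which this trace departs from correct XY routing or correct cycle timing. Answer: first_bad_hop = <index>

first_bad_hop = 1

[1] (+0,-1) / 2c ⇒ BAD: Y-move but x=0≠1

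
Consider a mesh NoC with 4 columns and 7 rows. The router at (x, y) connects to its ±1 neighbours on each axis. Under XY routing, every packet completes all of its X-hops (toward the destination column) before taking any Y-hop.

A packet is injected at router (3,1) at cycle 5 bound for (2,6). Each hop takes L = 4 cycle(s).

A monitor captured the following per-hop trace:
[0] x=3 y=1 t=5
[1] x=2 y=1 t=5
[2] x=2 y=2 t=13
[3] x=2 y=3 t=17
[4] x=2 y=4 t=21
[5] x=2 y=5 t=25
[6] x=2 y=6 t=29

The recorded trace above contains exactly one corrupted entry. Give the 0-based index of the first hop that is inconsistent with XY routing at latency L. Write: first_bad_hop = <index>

[1] (-1,+0) / 0c ⇒ BAD: Δcyc=0≠L

first_bad_hop = 1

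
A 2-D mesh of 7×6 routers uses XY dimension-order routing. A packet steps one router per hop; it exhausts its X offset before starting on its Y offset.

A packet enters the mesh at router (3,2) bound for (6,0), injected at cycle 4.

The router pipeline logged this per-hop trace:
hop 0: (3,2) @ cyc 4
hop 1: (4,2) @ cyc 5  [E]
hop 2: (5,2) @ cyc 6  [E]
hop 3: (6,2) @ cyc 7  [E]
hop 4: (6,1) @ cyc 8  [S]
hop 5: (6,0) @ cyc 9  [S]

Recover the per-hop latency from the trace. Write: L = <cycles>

L = 1

From hop 0 (4) to hop 1 (5): +1 cycles.
Per-hop latency L = Δcyc = 1.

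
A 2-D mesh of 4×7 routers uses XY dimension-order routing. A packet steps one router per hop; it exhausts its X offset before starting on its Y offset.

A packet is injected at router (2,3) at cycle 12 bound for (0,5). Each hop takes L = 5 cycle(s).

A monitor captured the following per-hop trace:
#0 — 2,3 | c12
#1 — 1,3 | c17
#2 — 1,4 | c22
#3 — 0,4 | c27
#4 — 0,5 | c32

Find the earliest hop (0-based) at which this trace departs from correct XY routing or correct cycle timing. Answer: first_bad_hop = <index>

first_bad_hop = 2

  1: Δx=-1 Δy=+0 Δt=5 [ok]
  2: Δx=+0 Δy=+1 Δt=5 [BAD: Y-move but x=1≠0]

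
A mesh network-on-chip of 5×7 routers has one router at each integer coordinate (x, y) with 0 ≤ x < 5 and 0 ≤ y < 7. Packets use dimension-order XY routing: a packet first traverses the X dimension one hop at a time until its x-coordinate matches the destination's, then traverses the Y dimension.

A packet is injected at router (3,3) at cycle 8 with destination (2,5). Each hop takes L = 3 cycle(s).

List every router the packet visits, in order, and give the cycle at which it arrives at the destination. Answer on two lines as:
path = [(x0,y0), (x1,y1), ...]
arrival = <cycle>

hop 0: (3,3) @ cyc 8
hop 1: (2,3) @ cyc 11  [W]
hop 2: (2,4) @ cyc 14  [N]
hop 3: (2,5) @ cyc 17  [N]

path = [(3,3), (2,3), (2,4), (2,5)]
arrival = 17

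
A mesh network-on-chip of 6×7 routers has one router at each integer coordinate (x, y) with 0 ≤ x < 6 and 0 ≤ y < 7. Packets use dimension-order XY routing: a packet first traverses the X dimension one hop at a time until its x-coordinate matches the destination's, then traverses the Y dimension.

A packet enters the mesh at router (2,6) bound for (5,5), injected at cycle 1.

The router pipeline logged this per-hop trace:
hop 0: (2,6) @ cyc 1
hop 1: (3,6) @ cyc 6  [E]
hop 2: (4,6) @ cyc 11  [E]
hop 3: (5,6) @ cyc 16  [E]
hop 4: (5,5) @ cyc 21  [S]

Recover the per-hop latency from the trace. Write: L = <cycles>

L = 5

cyc[1] − cyc[0] = 6 − 1 = 5.
That increment is L by definition: L = 5.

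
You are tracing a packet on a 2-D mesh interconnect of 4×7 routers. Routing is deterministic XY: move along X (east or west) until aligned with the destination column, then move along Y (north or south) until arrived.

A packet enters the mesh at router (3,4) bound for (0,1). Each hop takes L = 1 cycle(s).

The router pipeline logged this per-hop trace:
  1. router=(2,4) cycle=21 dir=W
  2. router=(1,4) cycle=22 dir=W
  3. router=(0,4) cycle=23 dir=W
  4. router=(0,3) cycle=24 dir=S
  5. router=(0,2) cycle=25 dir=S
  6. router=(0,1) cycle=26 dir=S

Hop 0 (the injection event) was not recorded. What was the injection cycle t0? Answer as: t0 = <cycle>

Hop 1 reached at cycle 21; hop k is at t0 + k·L.
Therefore t0 = 21 − L = 20.

t0 = 20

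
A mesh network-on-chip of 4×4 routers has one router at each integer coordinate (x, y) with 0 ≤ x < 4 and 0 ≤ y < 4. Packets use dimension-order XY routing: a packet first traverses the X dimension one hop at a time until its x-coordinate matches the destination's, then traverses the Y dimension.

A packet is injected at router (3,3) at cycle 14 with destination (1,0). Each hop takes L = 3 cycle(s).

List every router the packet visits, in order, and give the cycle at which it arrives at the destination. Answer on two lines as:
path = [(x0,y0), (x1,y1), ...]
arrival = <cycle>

hop 0: (3,3) @ cyc 14
hop 1: (2,3) @ cyc 17  [W]
hop 2: (1,3) @ cyc 20  [W]
hop 3: (1,2) @ cyc 23  [S]
hop 4: (1,1) @ cyc 26  [S]
hop 5: (1,0) @ cyc 29  [S]

path = [(3,3), (2,3), (1,3), (1,2), (1,1), (1,0)]
arrival = 29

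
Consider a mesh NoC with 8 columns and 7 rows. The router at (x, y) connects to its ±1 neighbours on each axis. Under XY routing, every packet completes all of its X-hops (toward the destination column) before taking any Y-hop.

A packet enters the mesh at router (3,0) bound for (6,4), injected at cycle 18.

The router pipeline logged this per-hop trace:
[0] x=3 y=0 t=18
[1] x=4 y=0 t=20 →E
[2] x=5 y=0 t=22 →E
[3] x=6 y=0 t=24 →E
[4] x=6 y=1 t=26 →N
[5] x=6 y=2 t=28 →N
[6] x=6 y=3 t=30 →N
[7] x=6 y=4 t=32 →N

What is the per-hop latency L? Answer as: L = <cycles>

L = 2

cyc[1] − cyc[0] = 20 − 18 = 2.
One hop costs L cycles, so L = 2.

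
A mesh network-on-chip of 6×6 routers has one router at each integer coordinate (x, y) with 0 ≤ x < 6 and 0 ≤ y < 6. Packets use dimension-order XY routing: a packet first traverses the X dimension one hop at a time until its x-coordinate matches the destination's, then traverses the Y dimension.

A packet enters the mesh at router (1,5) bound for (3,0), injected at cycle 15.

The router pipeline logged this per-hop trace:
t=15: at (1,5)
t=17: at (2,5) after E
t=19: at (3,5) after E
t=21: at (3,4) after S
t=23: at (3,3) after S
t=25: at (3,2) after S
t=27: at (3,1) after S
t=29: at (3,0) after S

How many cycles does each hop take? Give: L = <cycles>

L = 2

Δcyc across hop 0→1: 17 − 15 = 2.
Per-hop latency L = Δcyc = 2.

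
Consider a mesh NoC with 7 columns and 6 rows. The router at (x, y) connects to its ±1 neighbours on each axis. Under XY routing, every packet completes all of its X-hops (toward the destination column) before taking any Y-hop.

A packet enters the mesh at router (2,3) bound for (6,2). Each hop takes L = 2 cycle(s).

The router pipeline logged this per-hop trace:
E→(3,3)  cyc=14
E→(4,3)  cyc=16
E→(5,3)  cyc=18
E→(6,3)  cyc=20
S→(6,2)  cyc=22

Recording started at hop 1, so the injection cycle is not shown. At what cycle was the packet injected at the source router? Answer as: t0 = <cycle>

t0 = 12

Hop 1 reached at cycle 14; hop k is at t0 + k·L.
t0 = cyc[1] − L = 14 − 2 = 12.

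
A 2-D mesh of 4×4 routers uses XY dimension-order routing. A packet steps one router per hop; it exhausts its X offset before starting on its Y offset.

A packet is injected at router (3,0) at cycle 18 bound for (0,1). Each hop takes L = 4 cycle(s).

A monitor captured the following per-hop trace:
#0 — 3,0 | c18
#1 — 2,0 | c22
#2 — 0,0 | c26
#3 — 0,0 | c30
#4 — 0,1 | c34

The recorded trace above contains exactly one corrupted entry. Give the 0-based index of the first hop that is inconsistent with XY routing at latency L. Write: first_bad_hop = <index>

first_bad_hop = 2

[1] (-1,+0) / 4c ⇒ ok
[2] (-2,+0) / 4c ⇒ BAD: non-unit step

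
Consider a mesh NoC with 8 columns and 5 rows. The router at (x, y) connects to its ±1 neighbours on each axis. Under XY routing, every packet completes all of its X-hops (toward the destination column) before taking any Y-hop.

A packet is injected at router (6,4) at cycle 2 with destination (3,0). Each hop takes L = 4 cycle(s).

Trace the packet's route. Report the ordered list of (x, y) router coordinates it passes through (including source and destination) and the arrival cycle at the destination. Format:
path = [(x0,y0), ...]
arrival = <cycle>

path = [(6,4), (5,4), (4,4), (3,4), (3,3), (3,2), (3,1), (3,0)]
arrival = 30

t=2: at (6,4)
t=6: at (5,4) after W
t=10: at (4,4) after W
t=14: at (3,4) after W
t=18: at (3,3) after S
t=22: at (3,2) after S
t=26: at (3,1) after S
t=30: at (3,0) after S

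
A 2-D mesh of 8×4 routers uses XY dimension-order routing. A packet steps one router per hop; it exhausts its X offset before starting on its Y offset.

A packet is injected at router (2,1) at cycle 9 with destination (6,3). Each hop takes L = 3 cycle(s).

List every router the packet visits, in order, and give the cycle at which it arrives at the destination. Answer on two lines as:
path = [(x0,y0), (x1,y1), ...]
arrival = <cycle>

path = [(2,1), (3,1), (4,1), (5,1), (6,1), (6,2), (6,3)]
arrival = 27

hop 0: (2,1) @ cyc 9
hop 1: (3,1) @ cyc 12  [E]
hop 2: (4,1) @ cyc 15  [E]
hop 3: (5,1) @ cyc 18  [E]
hop 4: (6,1) @ cyc 21  [E]
hop 5: (6,2) @ cyc 24  [N]
hop 6: (6,3) @ cyc 27  [N]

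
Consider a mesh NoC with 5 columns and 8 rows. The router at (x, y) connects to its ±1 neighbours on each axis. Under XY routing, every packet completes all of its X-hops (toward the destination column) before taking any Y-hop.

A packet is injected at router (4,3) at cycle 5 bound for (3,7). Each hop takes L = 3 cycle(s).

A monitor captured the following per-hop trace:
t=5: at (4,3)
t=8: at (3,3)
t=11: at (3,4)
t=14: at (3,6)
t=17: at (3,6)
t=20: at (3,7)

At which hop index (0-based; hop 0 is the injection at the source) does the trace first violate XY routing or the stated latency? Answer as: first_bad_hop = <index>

check 1→ d=(-1,0) cyc+3: ok
check 2→ d=(0,1) cyc+3: ok
check 3→ d=(0,2) cyc+3: BAD: non-unit step

first_bad_hop = 3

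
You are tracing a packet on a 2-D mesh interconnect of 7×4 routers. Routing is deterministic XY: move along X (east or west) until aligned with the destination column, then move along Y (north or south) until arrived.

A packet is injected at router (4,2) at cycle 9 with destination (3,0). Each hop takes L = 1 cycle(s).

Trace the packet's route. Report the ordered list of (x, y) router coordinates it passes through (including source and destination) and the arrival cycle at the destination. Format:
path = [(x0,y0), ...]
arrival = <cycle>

t=9: at (4,2)
t=10: at (3,2) after W
t=11: at (3,1) after S
t=12: at (3,0) after S

path = [(4,2), (3,2), (3,1), (3,0)]
arrival = 12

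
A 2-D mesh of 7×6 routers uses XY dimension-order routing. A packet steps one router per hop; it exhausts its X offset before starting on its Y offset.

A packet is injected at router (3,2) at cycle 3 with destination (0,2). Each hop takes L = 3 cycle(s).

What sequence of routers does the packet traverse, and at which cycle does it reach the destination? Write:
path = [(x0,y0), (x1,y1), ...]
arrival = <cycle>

path = [(3,2), (2,2), (1,2), (0,2)]
arrival = 12

hop 0: (3,2) @ cyc 3
hop 1: (2,2) @ cyc 6  [W]
hop 2: (1,2) @ cyc 9  [W]
hop 3: (0,2) @ cyc 12  [W]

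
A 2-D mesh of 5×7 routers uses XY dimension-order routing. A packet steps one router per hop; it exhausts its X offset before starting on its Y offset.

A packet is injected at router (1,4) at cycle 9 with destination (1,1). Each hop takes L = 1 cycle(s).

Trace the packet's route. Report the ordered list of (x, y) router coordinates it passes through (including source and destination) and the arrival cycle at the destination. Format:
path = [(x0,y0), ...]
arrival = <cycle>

src (1,4)  cyc=9
S→(1,3)  cyc=10
S→(1,2)  cyc=11
S→(1,1)  cyc=12

path = [(1,4), (1,3), (1,2), (1,1)]
arrival = 12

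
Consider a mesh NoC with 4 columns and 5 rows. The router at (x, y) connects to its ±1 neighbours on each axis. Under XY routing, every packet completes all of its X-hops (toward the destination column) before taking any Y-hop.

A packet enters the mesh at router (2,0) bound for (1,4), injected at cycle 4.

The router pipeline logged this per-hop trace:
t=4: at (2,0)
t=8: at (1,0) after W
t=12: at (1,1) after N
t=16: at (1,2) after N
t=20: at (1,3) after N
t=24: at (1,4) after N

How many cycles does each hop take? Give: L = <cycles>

cyc[1] − cyc[0] = 8 − 4 = 4.
That increment is L by definition: L = 4.

L = 4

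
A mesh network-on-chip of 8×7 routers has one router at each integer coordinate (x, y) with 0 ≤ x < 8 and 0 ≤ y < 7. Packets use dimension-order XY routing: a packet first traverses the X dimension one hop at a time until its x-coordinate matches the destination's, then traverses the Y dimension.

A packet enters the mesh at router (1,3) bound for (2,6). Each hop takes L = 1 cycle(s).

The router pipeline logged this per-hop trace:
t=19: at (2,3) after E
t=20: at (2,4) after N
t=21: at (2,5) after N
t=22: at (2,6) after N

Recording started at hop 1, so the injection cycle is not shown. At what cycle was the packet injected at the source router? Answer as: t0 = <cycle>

At hop 1 the cycle is 19; in general cyc_k = t0 + kL.
Subtract one hop: t0 = 19 − 1 = 18.

t0 = 18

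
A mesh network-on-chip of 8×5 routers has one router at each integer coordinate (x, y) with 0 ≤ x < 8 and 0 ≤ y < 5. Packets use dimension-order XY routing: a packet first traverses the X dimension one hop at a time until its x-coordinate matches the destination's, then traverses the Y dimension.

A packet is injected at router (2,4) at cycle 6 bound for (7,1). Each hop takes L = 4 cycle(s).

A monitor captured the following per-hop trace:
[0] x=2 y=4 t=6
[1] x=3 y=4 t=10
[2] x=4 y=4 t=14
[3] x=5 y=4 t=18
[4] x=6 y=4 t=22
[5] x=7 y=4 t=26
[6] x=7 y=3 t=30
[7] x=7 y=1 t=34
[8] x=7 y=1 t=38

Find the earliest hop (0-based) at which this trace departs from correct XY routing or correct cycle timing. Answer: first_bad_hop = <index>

[1] (+1,+0) / 4c ⇒ ok
[2] (+1,+0) / 4c ⇒ ok
[3] (+1,+0) / 4c ⇒ ok
[4] (+1,+0) / 4c ⇒ ok
[5] (+1,+0) / 4c ⇒ ok
[6] (+0,-1) / 4c ⇒ ok
[7] (+0,-2) / 4c ⇒ BAD: non-unit step

first_bad_hop = 7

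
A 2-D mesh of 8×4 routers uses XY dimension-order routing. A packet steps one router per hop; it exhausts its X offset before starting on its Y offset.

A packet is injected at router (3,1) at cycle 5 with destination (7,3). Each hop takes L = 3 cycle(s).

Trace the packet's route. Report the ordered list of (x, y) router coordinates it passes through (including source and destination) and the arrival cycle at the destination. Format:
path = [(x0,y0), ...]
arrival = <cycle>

path = [(3,1), (4,1), (5,1), (6,1), (7,1), (7,2), (7,3)]
arrival = 23

t=5: at (3,1)
t=8: at (4,1) after E
t=11: at (5,1) after E
t=14: at (6,1) after E
t=17: at (7,1) after E
t=20: at (7,2) after N
t=23: at (7,3) after N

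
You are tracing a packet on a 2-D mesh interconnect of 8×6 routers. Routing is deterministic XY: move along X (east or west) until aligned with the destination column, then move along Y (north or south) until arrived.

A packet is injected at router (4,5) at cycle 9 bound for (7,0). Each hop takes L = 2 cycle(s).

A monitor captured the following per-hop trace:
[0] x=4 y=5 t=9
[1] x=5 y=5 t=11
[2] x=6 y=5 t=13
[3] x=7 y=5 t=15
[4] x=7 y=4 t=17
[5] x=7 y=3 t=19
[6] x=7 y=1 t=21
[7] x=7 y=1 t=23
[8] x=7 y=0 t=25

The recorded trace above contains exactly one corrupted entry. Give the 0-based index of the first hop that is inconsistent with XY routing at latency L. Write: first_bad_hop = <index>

first_bad_hop = 6

check 1→ d=(1,0) cyc+2: ok
check 2→ d=(1,0) cyc+2: ok
check 3→ d=(1,0) cyc+2: ok
check 4→ d=(0,-1) cyc+2: ok
check 5→ d=(0,-1) cyc+2: ok
check 6→ d=(0,-2) cyc+2: BAD: non-unit step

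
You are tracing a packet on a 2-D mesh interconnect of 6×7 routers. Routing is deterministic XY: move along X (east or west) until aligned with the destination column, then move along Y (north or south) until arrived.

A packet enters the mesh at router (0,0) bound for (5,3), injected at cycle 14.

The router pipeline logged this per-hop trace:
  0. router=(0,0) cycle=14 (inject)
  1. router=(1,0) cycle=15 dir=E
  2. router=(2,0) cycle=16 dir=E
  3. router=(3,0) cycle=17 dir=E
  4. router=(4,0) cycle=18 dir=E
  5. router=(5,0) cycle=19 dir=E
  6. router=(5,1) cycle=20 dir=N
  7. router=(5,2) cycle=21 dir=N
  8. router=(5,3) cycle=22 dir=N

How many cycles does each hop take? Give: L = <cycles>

Between hops 0 and 1 the cycle counter advances 15 − 14 = 1.
That increment is L by definition: L = 1.

L = 1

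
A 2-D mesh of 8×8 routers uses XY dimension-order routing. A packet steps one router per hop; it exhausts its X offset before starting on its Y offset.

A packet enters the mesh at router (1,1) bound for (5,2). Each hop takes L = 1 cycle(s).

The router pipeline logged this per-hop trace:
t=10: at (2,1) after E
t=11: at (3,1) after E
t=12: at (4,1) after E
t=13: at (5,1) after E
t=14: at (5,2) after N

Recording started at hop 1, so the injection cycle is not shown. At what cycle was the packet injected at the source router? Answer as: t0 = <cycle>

t0 = 9

Hop 1 reached at cycle 10; hop k is at t0 + k·L.
Therefore t0 = 10 − L = 9.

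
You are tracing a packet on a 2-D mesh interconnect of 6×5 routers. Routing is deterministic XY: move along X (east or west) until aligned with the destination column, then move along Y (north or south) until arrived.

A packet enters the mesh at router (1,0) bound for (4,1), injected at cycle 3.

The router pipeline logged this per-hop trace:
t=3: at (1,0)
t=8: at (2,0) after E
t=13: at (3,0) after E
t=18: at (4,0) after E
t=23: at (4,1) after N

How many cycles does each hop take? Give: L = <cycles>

L = 5

From hop 0 (3) to hop 1 (8): +5 cycles.
That increment is L by definition: L = 5.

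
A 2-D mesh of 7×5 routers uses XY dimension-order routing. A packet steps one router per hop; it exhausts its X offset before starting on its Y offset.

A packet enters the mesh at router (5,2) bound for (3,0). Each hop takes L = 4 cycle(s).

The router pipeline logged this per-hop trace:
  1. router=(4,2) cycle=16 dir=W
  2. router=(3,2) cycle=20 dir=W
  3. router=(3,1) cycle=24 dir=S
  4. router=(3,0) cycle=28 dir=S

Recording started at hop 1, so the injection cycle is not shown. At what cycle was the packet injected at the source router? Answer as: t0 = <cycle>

t0 = 12

cyc[1] = 16 and cyc[k] = t0 + k·L for every k.
t0 = cyc[1] − L = 16 − 4 = 12.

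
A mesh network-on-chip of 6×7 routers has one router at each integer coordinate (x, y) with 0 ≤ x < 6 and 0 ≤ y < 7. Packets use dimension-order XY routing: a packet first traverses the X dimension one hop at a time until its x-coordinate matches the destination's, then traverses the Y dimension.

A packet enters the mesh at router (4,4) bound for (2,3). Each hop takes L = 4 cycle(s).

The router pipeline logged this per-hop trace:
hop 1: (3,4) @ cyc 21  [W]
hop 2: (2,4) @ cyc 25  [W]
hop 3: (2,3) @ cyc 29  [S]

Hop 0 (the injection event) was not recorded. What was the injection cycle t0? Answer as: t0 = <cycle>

cyc[1] = 21 and cyc[k] = t0 + k·L for every k.
Therefore t0 = 21 − L = 17.

t0 = 17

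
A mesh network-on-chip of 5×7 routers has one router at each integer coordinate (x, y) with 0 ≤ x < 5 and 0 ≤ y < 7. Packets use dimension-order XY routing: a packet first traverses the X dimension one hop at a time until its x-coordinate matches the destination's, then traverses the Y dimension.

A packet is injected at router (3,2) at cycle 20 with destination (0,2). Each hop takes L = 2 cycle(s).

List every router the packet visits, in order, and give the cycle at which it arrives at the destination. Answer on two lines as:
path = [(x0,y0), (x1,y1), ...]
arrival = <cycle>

t=20: at (3,2)
t=22: at (2,2) after W
t=24: at (1,2) after W
t=26: at (0,2) after W

path = [(3,2), (2,2), (1,2), (0,2)]
arrival = 26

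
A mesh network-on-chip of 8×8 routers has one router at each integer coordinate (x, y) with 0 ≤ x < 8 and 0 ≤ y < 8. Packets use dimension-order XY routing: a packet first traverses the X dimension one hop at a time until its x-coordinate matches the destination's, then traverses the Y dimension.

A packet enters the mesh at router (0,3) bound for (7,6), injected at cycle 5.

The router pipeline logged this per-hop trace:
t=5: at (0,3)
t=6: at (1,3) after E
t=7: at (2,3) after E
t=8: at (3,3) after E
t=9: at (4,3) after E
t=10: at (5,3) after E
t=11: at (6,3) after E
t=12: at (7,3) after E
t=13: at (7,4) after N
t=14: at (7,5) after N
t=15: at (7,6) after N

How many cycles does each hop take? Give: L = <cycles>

L = 1

Between hops 0 and 1 the cycle counter advances 6 − 5 = 1.
One hop costs L cycles, so L = 1.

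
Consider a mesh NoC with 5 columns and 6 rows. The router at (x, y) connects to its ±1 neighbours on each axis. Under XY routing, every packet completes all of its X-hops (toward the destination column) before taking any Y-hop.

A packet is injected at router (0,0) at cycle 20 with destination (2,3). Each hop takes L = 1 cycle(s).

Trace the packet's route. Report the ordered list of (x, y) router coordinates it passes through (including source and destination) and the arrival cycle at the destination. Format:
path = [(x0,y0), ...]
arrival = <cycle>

#0 — 0,0 | c20
#1 — 1,0 | c21 | E
#2 — 2,0 | c22 | E
#3 — 2,1 | c23 | N
#4 — 2,2 | c24 | N
#5 — 2,3 | c25 | N

path = [(0,0), (1,0), (2,0), (2,1), (2,2), (2,3)]
arrival = 25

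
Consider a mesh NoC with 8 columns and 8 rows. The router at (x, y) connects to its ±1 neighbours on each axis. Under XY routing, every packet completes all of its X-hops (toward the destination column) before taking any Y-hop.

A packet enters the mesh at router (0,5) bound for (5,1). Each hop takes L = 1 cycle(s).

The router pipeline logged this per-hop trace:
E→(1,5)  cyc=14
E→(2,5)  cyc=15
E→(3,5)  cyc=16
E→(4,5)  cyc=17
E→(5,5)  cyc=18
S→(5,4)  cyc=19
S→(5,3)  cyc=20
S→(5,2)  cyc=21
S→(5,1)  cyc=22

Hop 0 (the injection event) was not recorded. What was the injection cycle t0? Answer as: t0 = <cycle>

t0 = 13

Hop 1 reached at cycle 14; hop k is at t0 + k·L.
t0 = cyc[1] − L = 14 − 1 = 13.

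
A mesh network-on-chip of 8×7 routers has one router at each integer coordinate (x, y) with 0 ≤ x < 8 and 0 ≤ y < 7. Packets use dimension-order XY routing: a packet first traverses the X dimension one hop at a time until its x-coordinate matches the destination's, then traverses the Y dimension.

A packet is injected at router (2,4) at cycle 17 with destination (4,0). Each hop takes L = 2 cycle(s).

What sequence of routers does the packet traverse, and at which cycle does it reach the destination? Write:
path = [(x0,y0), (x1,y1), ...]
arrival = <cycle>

path = [(2,4), (3,4), (4,4), (4,3), (4,2), (4,1), (4,0)]
arrival = 29

[0] x=2 y=4 t=17
[1] x=3 y=4 t=19 →E
[2] x=4 y=4 t=21 →E
[3] x=4 y=3 t=23 →S
[4] x=4 y=2 t=25 →S
[5] x=4 y=1 t=27 →S
[6] x=4 y=0 t=29 →S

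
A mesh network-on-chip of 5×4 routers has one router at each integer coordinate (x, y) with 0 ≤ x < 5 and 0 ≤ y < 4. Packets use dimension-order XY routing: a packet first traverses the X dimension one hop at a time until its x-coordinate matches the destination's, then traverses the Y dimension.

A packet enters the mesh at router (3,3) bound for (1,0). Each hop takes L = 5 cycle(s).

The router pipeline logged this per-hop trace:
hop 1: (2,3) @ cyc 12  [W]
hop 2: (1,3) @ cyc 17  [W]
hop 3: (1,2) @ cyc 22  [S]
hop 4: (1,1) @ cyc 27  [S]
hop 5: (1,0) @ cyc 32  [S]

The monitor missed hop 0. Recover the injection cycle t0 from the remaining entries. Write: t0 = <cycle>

At hop 1 the cycle is 12; in general cyc_k = t0 + kL.
t0 = cyc[1] − L = 12 − 5 = 7.

t0 = 7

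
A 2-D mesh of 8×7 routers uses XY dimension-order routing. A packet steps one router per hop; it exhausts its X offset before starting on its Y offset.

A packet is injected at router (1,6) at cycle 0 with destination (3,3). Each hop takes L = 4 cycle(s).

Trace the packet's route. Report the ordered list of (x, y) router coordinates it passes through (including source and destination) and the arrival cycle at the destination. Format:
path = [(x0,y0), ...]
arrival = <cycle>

  0. router=(1,6) cycle=0 (inject)
  1. router=(2,6) cycle=4 dir=E
  2. router=(3,6) cycle=8 dir=E
  3. router=(3,5) cycle=12 dir=S
  4. router=(3,4) cycle=16 dir=S
  5. router=(3,3) cycle=20 dir=S

path = [(1,6), (2,6), (3,6), (3,5), (3,4), (3,3)]
arrival = 20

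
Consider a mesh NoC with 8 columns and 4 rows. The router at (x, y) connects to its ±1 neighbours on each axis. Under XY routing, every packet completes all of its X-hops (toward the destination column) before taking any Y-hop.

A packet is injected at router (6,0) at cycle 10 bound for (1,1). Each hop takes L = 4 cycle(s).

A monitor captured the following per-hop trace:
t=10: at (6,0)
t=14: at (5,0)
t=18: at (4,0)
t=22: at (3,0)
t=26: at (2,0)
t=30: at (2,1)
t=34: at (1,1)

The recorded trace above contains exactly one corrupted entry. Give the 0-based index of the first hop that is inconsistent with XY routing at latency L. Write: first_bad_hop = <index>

[1] (-1,+0) / 4c ⇒ ok
[2] (-1,+0) / 4c ⇒ ok
[3] (-1,+0) / 4c ⇒ ok
[4] (-1,+0) / 4c ⇒ ok
[5] (+0,+1) / 4c ⇒ BAD: Y-move but x=2≠1

first_bad_hop = 5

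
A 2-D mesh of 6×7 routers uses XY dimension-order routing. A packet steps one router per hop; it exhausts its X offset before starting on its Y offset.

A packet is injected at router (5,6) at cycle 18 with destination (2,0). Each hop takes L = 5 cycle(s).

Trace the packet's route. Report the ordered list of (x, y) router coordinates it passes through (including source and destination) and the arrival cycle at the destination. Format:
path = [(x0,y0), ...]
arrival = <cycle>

path = [(5,6), (4,6), (3,6), (2,6), (2,5), (2,4), (2,3), (2,2), (2,1), (2,0)]
arrival = 63

[0] x=5 y=6 t=18
[1] x=4 y=6 t=23 →W
[2] x=3 y=6 t=28 →W
[3] x=2 y=6 t=33 →W
[4] x=2 y=5 t=38 →S
[5] x=2 y=4 t=43 →S
[6] x=2 y=3 t=48 →S
[7] x=2 y=2 t=53 →S
[8] x=2 y=1 t=58 →S
[9] x=2 y=0 t=63 →S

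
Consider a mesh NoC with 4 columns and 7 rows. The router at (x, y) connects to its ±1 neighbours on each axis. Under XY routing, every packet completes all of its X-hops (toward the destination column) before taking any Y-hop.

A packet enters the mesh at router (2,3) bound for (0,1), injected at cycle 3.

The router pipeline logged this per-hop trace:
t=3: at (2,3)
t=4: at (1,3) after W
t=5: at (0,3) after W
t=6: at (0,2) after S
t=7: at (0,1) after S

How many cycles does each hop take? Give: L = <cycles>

L = 1

Between hops 0 and 1 the cycle counter advances 4 − 3 = 1.
Each hop adds L, hence L = 1.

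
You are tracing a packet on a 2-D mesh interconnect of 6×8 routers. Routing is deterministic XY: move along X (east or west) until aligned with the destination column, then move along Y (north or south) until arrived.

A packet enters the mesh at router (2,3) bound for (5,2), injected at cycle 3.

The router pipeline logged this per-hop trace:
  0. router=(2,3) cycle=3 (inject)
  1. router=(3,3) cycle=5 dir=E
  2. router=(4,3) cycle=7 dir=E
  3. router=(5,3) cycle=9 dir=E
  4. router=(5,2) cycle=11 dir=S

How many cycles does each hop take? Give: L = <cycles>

L = 2

Δcyc across hop 0→1: 5 − 3 = 2.
That increment is L by definition: L = 2.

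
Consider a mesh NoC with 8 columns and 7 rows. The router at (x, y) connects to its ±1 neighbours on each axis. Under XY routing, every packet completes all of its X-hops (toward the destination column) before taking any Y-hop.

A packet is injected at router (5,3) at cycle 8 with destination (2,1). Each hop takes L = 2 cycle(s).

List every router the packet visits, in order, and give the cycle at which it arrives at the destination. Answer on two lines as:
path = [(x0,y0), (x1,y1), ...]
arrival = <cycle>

path = [(5,3), (4,3), (3,3), (2,3), (2,2), (2,1)]
arrival = 18

  0. router=(5,3) cycle=8 (inject)
  1. router=(4,3) cycle=10 dir=W
  2. router=(3,3) cycle=12 dir=W
  3. router=(2,3) cycle=14 dir=W
  4. router=(2,2) cycle=16 dir=S
  5. router=(2,1) cycle=18 dir=S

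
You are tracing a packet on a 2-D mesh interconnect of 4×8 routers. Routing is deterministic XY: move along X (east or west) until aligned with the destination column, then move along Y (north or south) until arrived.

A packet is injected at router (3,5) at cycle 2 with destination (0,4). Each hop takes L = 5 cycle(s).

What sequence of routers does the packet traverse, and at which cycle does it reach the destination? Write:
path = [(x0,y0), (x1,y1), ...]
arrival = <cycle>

path = [(3,5), (2,5), (1,5), (0,5), (0,4)]
arrival = 22

[0] x=3 y=5 t=2
[1] x=2 y=5 t=7 →W
[2] x=1 y=5 t=12 →W
[3] x=0 y=5 t=17 →W
[4] x=0 y=4 t=22 →S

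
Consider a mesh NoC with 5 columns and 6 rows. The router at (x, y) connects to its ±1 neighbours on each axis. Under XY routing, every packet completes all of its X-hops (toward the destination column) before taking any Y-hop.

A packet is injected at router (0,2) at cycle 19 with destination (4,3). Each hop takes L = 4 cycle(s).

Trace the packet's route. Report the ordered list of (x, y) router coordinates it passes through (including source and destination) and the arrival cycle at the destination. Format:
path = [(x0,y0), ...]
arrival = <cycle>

path = [(0,2), (1,2), (2,2), (3,2), (4,2), (4,3)]
arrival = 39

[0] x=0 y=2 t=19
[1] x=1 y=2 t=23 →E
[2] x=2 y=2 t=27 →E
[3] x=3 y=2 t=31 →E
[4] x=4 y=2 t=35 →E
[5] x=4 y=3 t=39 →N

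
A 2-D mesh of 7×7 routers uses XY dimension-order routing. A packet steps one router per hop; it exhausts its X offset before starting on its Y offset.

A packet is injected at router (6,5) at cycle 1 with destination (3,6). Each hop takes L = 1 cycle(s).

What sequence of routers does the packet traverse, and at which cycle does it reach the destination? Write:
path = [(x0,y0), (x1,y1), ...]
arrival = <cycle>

[0] x=6 y=5 t=1
[1] x=5 y=5 t=2 →W
[2] x=4 y=5 t=3 →W
[3] x=3 y=5 t=4 →W
[4] x=3 y=6 t=5 →N

path = [(6,5), (5,5), (4,5), (3,5), (3,6)]
arrival = 5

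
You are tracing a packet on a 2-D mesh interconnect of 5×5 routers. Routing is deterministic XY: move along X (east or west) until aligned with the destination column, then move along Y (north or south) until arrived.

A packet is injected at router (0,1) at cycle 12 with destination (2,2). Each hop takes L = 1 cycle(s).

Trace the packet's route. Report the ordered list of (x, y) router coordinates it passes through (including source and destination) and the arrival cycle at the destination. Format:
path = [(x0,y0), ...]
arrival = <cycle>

path = [(0,1), (1,1), (2,1), (2,2)]
arrival = 15

#0 — 0,1 | c12
#1 — 1,1 | c13 | E
#2 — 2,1 | c14 | E
#3 — 2,2 | c15 | N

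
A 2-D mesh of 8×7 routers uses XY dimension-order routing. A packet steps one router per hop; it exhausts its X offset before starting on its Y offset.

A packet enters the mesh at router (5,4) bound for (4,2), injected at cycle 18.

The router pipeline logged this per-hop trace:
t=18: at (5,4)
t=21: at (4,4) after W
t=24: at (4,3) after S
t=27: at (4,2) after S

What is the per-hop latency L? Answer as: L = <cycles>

L = 3

cyc[1] − cyc[0] = 21 − 18 = 3.
Per-hop latency L = Δcyc = 3.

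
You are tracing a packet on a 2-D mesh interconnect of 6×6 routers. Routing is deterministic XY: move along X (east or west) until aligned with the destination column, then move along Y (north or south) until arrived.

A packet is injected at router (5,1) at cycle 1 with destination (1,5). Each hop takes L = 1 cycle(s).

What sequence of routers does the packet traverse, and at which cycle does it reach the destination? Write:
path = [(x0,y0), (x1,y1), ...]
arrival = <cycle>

path = [(5,1), (4,1), (3,1), (2,1), (1,1), (1,2), (1,3), (1,4), (1,5)]
arrival = 9

src (5,1)  cyc=1
W→(4,1)  cyc=2
W→(3,1)  cyc=3
W→(2,1)  cyc=4
W→(1,1)  cyc=5
N→(1,2)  cyc=6
N→(1,3)  cyc=7
N→(1,4)  cyc=8
N→(1,5)  cyc=9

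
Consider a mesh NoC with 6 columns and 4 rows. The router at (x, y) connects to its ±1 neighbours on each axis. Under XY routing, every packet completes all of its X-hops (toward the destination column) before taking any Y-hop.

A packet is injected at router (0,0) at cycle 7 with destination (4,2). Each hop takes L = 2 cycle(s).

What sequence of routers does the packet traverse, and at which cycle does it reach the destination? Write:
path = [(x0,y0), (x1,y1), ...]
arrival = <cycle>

path = [(0,0), (1,0), (2,0), (3,0), (4,0), (4,1), (4,2)]
arrival = 19

t=7: at (0,0)
t=9: at (1,0) after E
t=11: at (2,0) after E
t=13: at (3,0) after E
t=15: at (4,0) after E
t=17: at (4,1) after N
t=19: at (4,2) after N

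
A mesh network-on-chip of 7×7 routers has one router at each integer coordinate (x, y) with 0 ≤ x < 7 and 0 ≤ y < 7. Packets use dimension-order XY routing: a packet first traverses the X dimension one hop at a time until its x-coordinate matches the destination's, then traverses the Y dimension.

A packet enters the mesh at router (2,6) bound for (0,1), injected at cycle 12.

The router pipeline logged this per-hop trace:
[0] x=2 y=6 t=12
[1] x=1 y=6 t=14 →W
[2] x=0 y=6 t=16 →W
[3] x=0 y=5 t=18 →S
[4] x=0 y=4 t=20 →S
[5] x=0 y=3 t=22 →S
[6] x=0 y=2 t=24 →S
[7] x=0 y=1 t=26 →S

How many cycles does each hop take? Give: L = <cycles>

From hop 0 (12) to hop 1 (14): +2 cycles.
That increment is L by definition: L = 2.

L = 2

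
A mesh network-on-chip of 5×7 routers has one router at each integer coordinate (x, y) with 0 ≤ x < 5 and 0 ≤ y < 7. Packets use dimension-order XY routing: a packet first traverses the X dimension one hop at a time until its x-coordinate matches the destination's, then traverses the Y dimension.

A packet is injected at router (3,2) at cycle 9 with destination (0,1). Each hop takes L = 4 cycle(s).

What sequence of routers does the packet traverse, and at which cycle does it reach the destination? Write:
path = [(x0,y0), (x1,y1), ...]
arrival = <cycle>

src (3,2)  cyc=9
W→(2,2)  cyc=13
W→(1,2)  cyc=17
W→(0,2)  cyc=21
S→(0,1)  cyc=25

path = [(3,2), (2,2), (1,2), (0,2), (0,1)]
arrival = 25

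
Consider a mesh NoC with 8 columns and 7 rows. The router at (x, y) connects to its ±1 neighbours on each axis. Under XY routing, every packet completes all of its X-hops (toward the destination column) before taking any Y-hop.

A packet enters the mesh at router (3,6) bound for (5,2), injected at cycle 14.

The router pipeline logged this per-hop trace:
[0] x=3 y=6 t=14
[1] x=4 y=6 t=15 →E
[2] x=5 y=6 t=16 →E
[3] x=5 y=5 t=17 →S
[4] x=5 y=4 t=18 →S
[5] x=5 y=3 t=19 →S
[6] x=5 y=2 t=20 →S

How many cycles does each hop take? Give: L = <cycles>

L = 1

From hop 0 (14) to hop 1 (15): +1 cycles.
Per-hop latency L = Δcyc = 1.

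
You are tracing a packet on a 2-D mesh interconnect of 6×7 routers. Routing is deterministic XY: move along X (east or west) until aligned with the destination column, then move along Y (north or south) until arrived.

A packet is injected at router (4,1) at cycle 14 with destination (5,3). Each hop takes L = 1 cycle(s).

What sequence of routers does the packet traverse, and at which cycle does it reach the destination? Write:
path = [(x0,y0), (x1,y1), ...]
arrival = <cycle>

  0. router=(4,1) cycle=14 (inject)
  1. router=(5,1) cycle=15 dir=E
  2. router=(5,2) cycle=16 dir=N
  3. router=(5,3) cycle=17 dir=N

path = [(4,1), (5,1), (5,2), (5,3)]
arrival = 17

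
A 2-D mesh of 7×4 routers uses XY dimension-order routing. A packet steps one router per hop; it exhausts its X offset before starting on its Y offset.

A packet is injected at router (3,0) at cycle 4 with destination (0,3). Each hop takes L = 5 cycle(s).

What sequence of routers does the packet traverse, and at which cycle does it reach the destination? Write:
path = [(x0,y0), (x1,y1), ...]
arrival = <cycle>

path = [(3,0), (2,0), (1,0), (0,0), (0,1), (0,2), (0,3)]
arrival = 34

src (3,0)  cyc=4
W→(2,0)  cyc=9
W→(1,0)  cyc=14
W→(0,0)  cyc=19
N→(0,1)  cyc=24
N→(0,2)  cyc=29
N→(0,3)  cyc=34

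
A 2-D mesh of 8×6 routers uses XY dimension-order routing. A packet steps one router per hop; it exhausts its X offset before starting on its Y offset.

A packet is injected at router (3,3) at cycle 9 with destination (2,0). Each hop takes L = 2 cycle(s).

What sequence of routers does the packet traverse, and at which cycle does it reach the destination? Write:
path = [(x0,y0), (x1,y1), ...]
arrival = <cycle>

path = [(3,3), (2,3), (2,2), (2,1), (2,0)]
arrival = 17

[0] x=3 y=3 t=9
[1] x=2 y=3 t=11 →W
[2] x=2 y=2 t=13 →S
[3] x=2 y=1 t=15 →S
[4] x=2 y=0 t=17 →S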